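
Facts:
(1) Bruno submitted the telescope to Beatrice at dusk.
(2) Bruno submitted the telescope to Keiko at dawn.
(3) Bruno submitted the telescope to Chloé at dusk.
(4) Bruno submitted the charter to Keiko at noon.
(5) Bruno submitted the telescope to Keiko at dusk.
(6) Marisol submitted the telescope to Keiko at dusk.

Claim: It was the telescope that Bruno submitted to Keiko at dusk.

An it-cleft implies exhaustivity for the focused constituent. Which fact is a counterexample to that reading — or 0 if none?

0

The cleft puts "the telescope" in focus and presupposes the open proposition with Bruno as agent and Keiko as recipient and at dusk as setting.
The exhaustive reading says no other thing fits that background.
Every other fact differs from the presupposition on some backgrounded slot, so none challenges the exhaustivity.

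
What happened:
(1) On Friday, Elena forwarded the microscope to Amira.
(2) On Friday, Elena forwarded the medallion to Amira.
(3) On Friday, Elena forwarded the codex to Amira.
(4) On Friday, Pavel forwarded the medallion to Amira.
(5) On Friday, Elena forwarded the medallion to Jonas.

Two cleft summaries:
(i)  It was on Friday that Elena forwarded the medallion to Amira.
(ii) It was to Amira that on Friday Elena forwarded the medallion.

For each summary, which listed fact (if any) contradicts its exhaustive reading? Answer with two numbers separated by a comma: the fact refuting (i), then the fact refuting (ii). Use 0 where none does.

0, 5

Summary (i) focuses "on Friday" (the setting); background same agent, thing, recipient (Elena / the medallion / Amira). No fact matches that background with a different setting, so 0.
Summary (ii) focuses "Amira" (the recipient); background same agent, thing, setting (Elena / the medallion / on Friday). Fact (5) matches that background with recipient = Jonas — refutes (ii).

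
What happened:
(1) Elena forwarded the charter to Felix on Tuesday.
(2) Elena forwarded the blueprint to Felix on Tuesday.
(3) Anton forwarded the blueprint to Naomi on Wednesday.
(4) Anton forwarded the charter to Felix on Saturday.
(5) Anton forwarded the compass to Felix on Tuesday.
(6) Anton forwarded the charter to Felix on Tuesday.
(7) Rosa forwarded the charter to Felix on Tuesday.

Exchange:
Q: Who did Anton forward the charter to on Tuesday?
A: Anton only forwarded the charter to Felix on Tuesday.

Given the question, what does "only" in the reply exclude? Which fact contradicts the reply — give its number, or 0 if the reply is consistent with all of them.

0

Answering "Who did ... to ...?" puts focus on the recipient — here, "Felix".
So "only" ranges over recipients; the rest (same agent, thing, setting (Anton / the charter / on Tuesday)) is presupposed.
No fact keeps same agent, thing, setting (Anton / the charter / on Tuesday) while changing the recipient; every other fact differs on something backgrounded. The reply stands.
(Fact (5) would refute a reading with focus on the thing — but that is not what the question asks.)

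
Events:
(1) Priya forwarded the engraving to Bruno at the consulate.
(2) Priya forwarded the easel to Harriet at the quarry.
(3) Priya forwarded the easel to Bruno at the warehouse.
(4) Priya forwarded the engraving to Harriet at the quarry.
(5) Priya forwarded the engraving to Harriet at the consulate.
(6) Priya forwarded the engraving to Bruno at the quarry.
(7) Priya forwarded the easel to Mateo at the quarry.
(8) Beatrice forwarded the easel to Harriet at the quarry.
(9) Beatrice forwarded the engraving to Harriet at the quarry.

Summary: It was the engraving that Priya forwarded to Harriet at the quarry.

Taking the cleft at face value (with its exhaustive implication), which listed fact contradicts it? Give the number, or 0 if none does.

The cleft puts "the engraving" in focus and presupposes the open proposition with agent = Priya, recipient = Harriet, setting = at the quarry.
Exhaustivity: the engraving is the only thing satisfying that background.
But fact (2) also has agent = Priya, recipient = Harriet, setting = at the quarry, with thing = the easel — so the exhaustive reading fails.

2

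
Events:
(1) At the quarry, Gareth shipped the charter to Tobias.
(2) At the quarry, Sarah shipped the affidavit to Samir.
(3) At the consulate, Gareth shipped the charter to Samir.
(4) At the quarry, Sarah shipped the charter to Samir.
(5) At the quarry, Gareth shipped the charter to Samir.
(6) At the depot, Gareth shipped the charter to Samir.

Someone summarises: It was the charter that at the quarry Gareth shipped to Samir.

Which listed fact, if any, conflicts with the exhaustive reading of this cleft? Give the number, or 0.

Focus of the cleft: "the charter" (the thing). Presupposed background: same agent, recipient, setting (Gareth / Samir / at the quarry).
Exhaustivity: the charter is the only thing satisfying that background.
No listed fact matches the background with a different thing. Exhaustivity holds.

0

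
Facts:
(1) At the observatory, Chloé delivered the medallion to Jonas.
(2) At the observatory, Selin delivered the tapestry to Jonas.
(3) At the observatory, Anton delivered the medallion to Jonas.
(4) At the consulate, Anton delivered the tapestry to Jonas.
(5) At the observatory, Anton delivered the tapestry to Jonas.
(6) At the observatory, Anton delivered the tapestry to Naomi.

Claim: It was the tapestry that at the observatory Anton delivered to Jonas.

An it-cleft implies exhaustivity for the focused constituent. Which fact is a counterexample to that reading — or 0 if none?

The cleft puts "the tapestry" in focus and presupposes the open proposition with agent = Anton, recipient = Jonas, setting = at the observatory.
Exhaustivity: the tapestry is the only thing satisfying that background.
But fact (3) also has agent = Anton, recipient = Jonas, setting = at the observatory, with thing = the medallion — so the exhaustive reading fails.

3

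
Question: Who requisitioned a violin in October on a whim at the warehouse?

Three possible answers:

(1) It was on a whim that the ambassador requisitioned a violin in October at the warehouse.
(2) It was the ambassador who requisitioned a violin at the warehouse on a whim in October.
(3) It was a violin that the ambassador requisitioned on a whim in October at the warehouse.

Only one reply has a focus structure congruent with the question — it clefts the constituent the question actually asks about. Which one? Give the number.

The question word "who" targets the subject (agent).
Option (1) clefts "on a whim" — the manner, not what was asked.
Option (2) clefts "the ambassador" — that matches what the question asks about.
Option (3) clefts "a violin" — the direct object, not what was asked.
So the congruent reply is (2).

2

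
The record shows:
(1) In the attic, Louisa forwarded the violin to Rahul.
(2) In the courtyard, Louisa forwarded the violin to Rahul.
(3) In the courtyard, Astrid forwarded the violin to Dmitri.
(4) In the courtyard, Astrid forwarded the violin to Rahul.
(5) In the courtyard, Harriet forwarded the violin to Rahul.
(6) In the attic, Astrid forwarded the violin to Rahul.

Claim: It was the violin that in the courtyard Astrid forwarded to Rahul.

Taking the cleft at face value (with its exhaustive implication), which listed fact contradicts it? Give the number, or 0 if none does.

Focus of the cleft: "the violin" (the thing). Presupposed background: agent = Astrid, recipient = Rahul, setting = in the courtyard.
The exhaustive reading says no other thing fits that background.
Every other fact differs from the presupposition on some backgrounded slot, so none challenges the exhaustivity.

0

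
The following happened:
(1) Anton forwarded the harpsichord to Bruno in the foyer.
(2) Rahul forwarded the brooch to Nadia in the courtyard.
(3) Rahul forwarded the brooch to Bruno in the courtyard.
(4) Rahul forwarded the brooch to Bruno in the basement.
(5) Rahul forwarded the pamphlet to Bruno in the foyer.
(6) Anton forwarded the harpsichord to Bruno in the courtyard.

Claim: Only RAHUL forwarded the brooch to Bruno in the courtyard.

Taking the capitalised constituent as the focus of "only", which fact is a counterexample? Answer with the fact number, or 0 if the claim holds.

Focus (in capitals) is "Rahul" — the agent. "Only" excludes alternative agents while holding fixed the brooch as thing and Bruno as recipient and in the courtyard as setting.
No fact matches the brooch as thing and Bruno as recipient and in the courtyard as setting with a different agent — every other fact differs on at least one backgrounded slot. So no fact refutes it.

0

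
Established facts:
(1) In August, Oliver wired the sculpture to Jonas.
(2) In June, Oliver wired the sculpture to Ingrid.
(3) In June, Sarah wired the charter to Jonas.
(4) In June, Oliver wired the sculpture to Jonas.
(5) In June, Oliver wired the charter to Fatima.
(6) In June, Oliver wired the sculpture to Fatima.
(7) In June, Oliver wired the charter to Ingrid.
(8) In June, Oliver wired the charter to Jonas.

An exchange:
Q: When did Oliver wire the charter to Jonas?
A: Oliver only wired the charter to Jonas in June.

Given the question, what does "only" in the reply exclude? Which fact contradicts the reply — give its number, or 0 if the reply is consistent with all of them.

The question "When did ...?" targets the setting, so in the reply the focus falls on "in June".
So "only" ranges over settings; the rest (agent = Oliver, thing = the charter, recipient = Jonas) is presupposed.
No listed fact shares that background with another setting. Nothing contradicts the reply.
(Fact (5) would refute a reading with focus on the recipient — but that is not what the question asks.)

0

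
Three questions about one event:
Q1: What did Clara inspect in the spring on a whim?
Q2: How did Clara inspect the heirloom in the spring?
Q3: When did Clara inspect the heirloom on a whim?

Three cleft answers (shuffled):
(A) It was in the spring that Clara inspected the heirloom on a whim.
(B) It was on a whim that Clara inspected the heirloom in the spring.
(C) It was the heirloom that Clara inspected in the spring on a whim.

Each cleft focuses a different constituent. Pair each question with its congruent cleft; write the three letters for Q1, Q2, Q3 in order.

CBA

Q1 asks about the direct object; cleft (C) focuses "the heirloom", which is the direct object — so Q1 → C.
Q2 asks about the manner; cleft (B) focuses "on a whim", which is the manner — so Q2 → B.
Q3 asks about the time; cleft (A) focuses "in the spring", which is the time — so Q3 → A.
Mapping: Q1→C, Q2→B, Q3→A.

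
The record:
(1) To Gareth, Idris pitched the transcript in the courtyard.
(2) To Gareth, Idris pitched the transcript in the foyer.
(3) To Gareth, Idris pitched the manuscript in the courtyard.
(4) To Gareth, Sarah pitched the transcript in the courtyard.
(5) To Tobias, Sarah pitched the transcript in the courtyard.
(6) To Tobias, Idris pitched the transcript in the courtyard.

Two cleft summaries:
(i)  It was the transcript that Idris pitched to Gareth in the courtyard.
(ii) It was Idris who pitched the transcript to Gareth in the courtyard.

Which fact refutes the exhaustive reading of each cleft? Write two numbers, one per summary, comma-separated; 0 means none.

3, 4

(i): focus "the transcript". Looking for Idris as agent and Gareth as recipient and in the courtyard as setting with some other thing — fact (3) has the manuscript there. Refuted.
(ii): focus "Idris". Looking for the transcript as thing and Gareth as recipient and in the courtyard as setting with some other agent — fact (4) has Sarah there. Refuted.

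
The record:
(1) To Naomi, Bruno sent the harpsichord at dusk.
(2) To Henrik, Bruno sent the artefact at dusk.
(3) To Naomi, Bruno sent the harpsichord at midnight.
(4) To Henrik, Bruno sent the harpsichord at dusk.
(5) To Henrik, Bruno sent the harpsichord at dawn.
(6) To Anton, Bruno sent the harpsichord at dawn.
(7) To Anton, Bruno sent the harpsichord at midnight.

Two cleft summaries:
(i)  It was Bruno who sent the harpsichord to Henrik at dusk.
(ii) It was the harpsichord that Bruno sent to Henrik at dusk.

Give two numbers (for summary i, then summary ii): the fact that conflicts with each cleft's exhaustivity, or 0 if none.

0, 2

Summary (i) focuses "Bruno" (the agent); background the harpsichord as thing and Henrik as recipient and at dusk as setting. No fact matches that background with a different agent, so 0.
Summary (ii) focuses "the harpsichord" (the thing); background Bruno as agent and Henrik as recipient and at dusk as setting. Fact (2) matches that background with thing = the artefact — refutes (ii).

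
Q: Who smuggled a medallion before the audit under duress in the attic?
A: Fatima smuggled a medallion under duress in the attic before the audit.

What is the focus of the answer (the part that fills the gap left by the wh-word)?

The wh-word "who" asks about the subject (agent).
In the answer, "a medallion", "before the audit", "in the attic" and "under duress" are given — repeated from the question.
The constituent filling the subject (agent) gap is "Fatima"; that is the focus and would carry nuclear stress.

Fatima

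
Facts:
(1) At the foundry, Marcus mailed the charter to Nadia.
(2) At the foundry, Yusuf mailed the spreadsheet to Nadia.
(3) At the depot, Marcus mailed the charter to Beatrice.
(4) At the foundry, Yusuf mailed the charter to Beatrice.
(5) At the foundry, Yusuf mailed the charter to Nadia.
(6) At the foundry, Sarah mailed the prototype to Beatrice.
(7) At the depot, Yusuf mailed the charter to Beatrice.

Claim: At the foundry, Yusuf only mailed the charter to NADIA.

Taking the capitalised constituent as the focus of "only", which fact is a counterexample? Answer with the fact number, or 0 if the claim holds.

Focus (in capitals) is "Nadia" — the recipient. "Only" excludes alternative recipients while holding fixed same agent, thing, setting (Yusuf / the charter / at the foundry).
Fact (4) matches on same agent, thing, setting (Yusuf / the charter / at the foundry), but has recipient = Beatrice instead. That refutes the claim.

4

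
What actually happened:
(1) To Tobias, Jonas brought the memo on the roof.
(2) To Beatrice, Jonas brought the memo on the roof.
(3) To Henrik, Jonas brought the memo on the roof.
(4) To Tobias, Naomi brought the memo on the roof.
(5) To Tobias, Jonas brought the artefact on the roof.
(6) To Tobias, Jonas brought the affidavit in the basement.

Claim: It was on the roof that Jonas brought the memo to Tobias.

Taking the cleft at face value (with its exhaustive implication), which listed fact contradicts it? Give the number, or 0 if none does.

The cleft puts "on the roof" in focus and presupposes the open proposition with same agent, thing, recipient (Jonas / the memo / Tobias).
The exhaustive reading says no other setting fits that background.
Every other fact differs from the presupposition on some backgrounded slot, so none challenges the exhaustivity.

0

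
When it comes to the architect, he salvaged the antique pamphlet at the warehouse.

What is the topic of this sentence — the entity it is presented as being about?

the architect

The construction explicitly marks "the architect" as what the sentence is about — the topic.
The remainder of the clause is the comment (what is said about the topic).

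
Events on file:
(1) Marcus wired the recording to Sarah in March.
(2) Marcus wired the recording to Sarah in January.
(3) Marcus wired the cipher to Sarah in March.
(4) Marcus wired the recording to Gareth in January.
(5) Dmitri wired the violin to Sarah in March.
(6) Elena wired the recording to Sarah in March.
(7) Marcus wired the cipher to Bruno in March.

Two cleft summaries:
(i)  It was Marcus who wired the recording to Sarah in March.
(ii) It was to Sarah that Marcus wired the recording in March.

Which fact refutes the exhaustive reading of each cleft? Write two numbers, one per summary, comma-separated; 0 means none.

6, 0

(i): focus "Marcus". Looking for thing = the recording, recipient = Sarah, setting = in March with some other agent — fact (6) has Elena there. Refuted.
(ii): focus "Sarah". No fact shares agent = Marcus, thing = the recording, setting = in March with a different recipient. 0.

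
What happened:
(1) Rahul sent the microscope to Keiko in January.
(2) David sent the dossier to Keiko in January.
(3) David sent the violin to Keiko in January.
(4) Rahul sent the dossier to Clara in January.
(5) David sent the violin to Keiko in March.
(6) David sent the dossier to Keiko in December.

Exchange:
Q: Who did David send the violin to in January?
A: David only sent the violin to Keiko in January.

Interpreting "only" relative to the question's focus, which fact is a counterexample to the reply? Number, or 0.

0

The question "Who did ... to ...?" targets the recipient, so in the reply the focus falls on "Keiko".
So "only" ranges over recipients; the rest (David as agent and the violin as thing and in January as setting) is presupposed.
No fact keeps David as agent and the violin as thing and in January as setting while changing the recipient; every other fact differs on something backgrounded. The reply stands.
(Fact (5) would refute a reading with focus on the setting — but that is not what the question asks.)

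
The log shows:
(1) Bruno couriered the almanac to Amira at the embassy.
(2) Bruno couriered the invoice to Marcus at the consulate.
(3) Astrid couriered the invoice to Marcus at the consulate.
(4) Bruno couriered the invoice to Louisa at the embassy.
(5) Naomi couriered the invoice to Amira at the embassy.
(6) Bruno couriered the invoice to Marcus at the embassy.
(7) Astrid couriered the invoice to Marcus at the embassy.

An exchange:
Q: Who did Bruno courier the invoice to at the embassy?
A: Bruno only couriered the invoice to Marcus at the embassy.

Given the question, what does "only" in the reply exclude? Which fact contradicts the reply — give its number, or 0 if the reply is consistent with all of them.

Answering "Who did ... to ...?" puts focus on the recipient — here, "Marcus".
"Only" then excludes alternative recipients while the background — Bruno as agent and the invoice as thing and at the embassy as setting — is held fixed.
Fact (4) keeps Bruno as agent and the invoice as thing and at the embassy as setting but has recipient = Louisa; that refutes the reply.
(Fact (2) would refute a reading with focus on the setting — but that is not what the question asks.)

4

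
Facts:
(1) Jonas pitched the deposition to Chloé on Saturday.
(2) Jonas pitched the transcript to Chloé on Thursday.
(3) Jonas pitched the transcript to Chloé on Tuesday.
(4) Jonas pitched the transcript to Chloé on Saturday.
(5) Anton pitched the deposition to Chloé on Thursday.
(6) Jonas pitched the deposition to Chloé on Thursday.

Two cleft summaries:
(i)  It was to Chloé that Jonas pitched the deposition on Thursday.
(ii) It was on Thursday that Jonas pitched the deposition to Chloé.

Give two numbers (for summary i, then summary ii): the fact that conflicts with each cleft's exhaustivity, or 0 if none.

(i): focus "Chloé". No fact shares agent = Jonas, thing = the deposition, setting = on Thursday with a different recipient. 0.
(ii): focus "on Thursday". Looking for agent = Jonas, thing = the deposition, recipient = Chloé with some other setting — fact (1) has on Saturday there. Refuted.

0, 1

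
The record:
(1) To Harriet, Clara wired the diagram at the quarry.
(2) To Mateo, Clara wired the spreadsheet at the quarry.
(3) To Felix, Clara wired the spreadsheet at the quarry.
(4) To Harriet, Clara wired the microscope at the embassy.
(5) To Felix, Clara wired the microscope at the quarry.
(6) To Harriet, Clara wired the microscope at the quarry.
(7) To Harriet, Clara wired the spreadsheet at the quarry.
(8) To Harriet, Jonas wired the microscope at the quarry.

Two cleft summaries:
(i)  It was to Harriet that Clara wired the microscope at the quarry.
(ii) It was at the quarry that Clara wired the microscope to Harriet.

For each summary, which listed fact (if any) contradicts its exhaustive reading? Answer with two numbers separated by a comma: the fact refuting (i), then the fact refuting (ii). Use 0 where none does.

Summary (i) focuses "Harriet" (the recipient); background same agent, thing, setting (Clara / the microscope / at the quarry). Fact (5) matches that background with recipient = Felix — refutes (i).
Summary (ii) focuses "at the quarry" (the setting); background same agent, thing, recipient (Clara / the microscope / Harriet). Fact (4) matches that background with setting = at the embassy — refutes (ii).

5, 4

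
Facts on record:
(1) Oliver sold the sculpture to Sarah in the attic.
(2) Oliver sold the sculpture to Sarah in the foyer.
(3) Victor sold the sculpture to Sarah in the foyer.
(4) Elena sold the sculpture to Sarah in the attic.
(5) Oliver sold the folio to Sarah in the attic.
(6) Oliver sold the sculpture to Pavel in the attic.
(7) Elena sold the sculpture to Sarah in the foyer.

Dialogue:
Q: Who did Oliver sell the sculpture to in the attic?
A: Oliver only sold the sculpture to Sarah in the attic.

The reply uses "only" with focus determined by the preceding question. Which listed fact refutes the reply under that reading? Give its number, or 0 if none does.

The question "Who did ... to ...?" targets the recipient, so in the reply the focus falls on "Sarah".
"Only" then excludes alternative recipients while the background — agent = Oliver, thing = the sculpture, setting = in the attic — is held fixed.
Fact (6) keeps agent = Oliver, thing = the sculpture, setting = in the attic but has recipient = Pavel; that refutes the reply.
(Fact (5) would refute a reading with focus on the thing — but that is not what the question asks.)

6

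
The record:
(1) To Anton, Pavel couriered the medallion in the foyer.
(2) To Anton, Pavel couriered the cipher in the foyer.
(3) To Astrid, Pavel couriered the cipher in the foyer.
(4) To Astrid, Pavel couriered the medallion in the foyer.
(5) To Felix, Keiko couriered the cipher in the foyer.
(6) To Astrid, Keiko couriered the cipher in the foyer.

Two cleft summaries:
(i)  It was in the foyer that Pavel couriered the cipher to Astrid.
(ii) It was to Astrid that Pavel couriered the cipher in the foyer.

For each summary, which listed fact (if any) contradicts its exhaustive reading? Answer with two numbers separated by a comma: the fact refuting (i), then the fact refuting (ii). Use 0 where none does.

0, 2

(i): focus "in the foyer". No fact shares Pavel as agent and the cipher as thing and Astrid as recipient with a different setting. 0.
(ii): focus "Astrid". Looking for Pavel as agent and the cipher as thing and in the foyer as setting with some other recipient — fact (2) has Anton there. Refuted.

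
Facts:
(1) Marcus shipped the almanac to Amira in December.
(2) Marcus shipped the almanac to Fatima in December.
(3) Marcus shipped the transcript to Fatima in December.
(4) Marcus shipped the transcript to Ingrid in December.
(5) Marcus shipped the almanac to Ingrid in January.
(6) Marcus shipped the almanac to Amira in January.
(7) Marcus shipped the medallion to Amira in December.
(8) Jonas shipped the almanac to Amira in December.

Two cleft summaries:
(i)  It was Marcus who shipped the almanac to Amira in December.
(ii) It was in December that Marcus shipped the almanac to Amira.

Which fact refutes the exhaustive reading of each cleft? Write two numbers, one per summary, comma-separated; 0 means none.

8, 6

(i): focus "Marcus". Looking for same thing, recipient, setting (the almanac / Amira / in December) with some other agent — fact (8) has Jonas there. Refuted.
(ii): focus "in December". Looking for same agent, thing, recipient (Marcus / the almanac / Amira) with some other setting — fact (6) has in January there. Refuted.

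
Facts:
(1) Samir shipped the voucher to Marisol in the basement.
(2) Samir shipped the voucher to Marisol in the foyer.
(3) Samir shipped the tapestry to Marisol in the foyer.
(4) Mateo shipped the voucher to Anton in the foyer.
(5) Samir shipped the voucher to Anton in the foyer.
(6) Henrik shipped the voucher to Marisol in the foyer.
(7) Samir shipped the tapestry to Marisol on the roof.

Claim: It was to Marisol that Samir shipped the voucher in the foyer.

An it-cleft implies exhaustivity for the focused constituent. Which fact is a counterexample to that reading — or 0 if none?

5

Focus of the cleft: "Marisol" (the recipient). Presupposed background: same agent, thing, setting (Samir / the voucher / in the foyer).
The exhaustive reading says no other recipient fits that background.
Fact (5) shares the background but with recipient = Anton; exhaustivity is violated.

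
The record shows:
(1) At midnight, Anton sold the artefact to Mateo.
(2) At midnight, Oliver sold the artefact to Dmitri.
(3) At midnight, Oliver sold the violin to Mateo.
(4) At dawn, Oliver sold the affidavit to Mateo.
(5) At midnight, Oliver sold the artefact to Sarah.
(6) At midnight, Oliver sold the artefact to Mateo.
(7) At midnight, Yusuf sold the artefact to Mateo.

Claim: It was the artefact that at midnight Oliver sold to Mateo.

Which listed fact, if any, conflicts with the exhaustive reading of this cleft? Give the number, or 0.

3

Focus of the cleft: "the artefact" (the thing). Presupposed background: Oliver as agent and Mateo as recipient and at midnight as setting.
The exhaustive reading says no other thing fits that background.
But fact (3) also has Oliver as agent and Mateo as recipient and at midnight as setting, with thing = the violin — so the exhaustive reading fails.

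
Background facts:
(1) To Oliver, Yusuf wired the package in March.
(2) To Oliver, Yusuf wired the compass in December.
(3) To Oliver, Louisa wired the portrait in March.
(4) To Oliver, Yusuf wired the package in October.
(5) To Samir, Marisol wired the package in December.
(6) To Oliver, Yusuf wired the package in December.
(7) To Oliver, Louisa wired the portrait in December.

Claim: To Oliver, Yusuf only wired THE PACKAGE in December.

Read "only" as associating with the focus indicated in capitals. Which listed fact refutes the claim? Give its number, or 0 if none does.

2

The capitals mark "the package" as focus. So "only" rules out other things, with the rest (Yusuf as agent and Oliver as recipient and in December as setting) as background.
Fact (2) shares the background but differs in thing (the compass) — a counterexample.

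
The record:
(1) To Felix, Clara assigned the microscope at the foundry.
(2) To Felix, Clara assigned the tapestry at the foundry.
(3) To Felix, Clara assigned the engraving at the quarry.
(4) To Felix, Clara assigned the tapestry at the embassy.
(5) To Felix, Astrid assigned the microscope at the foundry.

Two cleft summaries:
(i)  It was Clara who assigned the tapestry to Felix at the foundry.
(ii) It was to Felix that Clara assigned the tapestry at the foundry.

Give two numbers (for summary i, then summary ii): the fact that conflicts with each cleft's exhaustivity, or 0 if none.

0, 0

Summary (i) focuses "Clara" (the agent); background the tapestry as thing and Felix as recipient and at the foundry as setting. No fact matches that background with a different agent, so 0.
Summary (ii) focuses "Felix" (the recipient); background Clara as agent and the tapestry as thing and at the foundry as setting. No fact matches that background with a different recipient, so 0.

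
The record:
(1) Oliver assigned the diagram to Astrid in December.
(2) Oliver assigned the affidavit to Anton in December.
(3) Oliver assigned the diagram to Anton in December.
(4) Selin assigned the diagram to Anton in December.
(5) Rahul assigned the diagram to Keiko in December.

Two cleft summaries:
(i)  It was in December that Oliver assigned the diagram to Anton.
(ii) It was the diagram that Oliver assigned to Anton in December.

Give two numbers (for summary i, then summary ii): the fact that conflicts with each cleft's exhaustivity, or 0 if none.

0, 2

Summary (i) focuses "in December" (the setting); background agent = Oliver, thing = the diagram, recipient = Anton. No fact matches that background with a different setting, so 0.
Summary (ii) focuses "the diagram" (the thing); background agent = Oliver, recipient = Anton, setting = in December. Fact (2) matches that background with thing = the affidavit — refutes (ii).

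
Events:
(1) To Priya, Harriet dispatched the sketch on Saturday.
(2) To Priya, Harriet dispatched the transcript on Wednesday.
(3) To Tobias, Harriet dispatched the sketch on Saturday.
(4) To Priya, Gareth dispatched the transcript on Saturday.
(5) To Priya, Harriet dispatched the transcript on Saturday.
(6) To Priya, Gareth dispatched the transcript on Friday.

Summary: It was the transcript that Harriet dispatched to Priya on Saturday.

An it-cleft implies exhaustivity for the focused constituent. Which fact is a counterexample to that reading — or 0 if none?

1

The cleft puts "the transcript" in focus and presupposes the open proposition with Harriet as agent and Priya as recipient and on Saturday as setting.
Exhaustivity: the transcript is the only thing satisfying that background.
But fact (1) also has Harriet as agent and Priya as recipient and on Saturday as setting, with thing = the sketch — so the exhaustive reading fails.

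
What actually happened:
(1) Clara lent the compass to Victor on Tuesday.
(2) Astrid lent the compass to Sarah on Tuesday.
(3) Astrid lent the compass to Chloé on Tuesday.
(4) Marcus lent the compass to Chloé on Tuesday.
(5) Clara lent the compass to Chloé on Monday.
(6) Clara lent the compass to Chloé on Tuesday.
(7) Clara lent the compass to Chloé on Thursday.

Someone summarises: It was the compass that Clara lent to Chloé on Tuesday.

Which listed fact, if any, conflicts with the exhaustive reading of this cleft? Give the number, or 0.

0

Focus of the cleft: "the compass" (the thing). Presupposed background: agent = Clara, recipient = Chloé, setting = on Tuesday.
The exhaustive reading says no other thing fits that background.
No listed fact matches the background with a different thing. Exhaustivity holds.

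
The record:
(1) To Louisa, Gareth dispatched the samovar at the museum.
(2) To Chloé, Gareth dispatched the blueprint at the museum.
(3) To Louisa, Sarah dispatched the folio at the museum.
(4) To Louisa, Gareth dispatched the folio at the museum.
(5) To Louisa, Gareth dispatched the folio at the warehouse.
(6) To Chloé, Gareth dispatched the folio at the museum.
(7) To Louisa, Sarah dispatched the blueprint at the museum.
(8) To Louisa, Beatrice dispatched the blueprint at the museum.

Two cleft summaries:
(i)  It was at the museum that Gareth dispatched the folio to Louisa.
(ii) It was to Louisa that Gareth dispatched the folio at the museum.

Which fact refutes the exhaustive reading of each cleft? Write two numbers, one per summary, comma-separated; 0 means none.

5, 6

Summary (i) focuses "at the museum" (the setting); background agent = Gareth, thing = the folio, recipient = Louisa. Fact (5) matches that background with setting = at the warehouse — refutes (i).
Summary (ii) focuses "Louisa" (the recipient); background agent = Gareth, thing = the folio, setting = at the museum. Fact (6) matches that background with recipient = Chloé — refutes (ii).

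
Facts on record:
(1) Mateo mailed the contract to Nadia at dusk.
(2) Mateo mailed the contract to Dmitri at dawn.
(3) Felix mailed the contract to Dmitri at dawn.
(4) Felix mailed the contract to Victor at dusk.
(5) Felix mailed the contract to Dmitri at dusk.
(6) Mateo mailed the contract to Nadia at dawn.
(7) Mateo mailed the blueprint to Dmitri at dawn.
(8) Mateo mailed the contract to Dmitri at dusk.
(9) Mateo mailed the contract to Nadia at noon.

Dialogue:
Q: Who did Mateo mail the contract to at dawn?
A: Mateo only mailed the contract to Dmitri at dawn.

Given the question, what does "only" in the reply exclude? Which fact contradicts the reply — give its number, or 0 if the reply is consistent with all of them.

Answering "Who did ... to ...?" puts focus on the recipient — here, "Dmitri".
"Only" then excludes alternative recipients while the background — same agent, thing, setting (Mateo / the contract / at dawn) — is held fixed.
Fact (6) keeps same agent, thing, setting (Mateo / the contract / at dawn) but has recipient = Nadia; that refutes the reply.
(Fact (8) would refute a reading with focus on the setting — but that is not what the question asks.)

6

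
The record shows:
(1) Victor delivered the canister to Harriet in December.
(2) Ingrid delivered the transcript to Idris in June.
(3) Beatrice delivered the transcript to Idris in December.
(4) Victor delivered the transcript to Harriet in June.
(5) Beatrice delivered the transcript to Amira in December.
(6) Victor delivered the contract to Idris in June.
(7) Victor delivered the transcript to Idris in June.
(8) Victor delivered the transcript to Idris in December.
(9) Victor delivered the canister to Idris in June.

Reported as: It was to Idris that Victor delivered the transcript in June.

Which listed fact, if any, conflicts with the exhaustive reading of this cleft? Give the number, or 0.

Focus of the cleft: "Idris" (the recipient). Presupposed background: Victor as agent and the transcript as thing and in June as setting.
The exhaustive reading says no other recipient fits that background.
But fact (4) also has Victor as agent and the transcript as thing and in June as setting, with recipient = Harriet — so the exhaustive reading fails.

4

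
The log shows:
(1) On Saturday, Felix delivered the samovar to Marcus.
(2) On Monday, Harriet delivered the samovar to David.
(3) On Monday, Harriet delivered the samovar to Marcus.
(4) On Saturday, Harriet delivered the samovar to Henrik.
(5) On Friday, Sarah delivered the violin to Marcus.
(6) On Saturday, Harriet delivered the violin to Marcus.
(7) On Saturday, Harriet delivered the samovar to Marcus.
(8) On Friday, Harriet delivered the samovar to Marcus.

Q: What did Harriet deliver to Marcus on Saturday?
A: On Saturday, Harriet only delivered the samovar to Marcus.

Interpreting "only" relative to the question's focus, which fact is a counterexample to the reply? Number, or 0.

6

Answering "What did ...?" puts focus on the thing — here, "the samovar".
So "only" ranges over things; the rest (Harriet as agent and Marcus as recipient and on Saturday as setting) is presupposed.
Fact (6) shares the background with a different thing (the violin) — counterexample.
(Fact (4) would refute a reading with focus on the recipient — but that is not what the question asks.)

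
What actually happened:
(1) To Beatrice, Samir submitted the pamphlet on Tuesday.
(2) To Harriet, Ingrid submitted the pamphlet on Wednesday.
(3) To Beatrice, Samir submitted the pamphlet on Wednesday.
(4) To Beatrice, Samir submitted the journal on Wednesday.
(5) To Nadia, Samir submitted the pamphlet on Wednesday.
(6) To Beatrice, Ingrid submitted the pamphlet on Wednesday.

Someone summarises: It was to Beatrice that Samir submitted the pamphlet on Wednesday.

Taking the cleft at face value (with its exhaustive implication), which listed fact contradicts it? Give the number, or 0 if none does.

The cleft puts "Beatrice" in focus and presupposes the open proposition with Samir as agent and the pamphlet as thing and on Wednesday as setting.
The exhaustive reading says no other recipient fits that background.
Fact (5) shares the background but with recipient = Nadia; exhaustivity is violated.

5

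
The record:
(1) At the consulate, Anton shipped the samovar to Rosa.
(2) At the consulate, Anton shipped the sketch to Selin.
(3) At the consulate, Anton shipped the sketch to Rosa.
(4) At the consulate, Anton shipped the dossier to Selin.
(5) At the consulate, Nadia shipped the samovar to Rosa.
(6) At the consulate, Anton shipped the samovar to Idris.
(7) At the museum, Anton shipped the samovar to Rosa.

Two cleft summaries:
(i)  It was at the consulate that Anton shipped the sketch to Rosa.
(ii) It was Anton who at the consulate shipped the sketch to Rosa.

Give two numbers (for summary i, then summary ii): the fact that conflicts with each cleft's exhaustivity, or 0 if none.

0, 0

Summary (i) focuses "at the consulate" (the setting); background agent = Anton, thing = the sketch, recipient = Rosa. No fact matches that background with a different setting, so 0.
Summary (ii) focuses "Anton" (the agent); background thing = the sketch, recipient = Rosa, setting = at the consulate. No fact matches that background with a different agent, so 0.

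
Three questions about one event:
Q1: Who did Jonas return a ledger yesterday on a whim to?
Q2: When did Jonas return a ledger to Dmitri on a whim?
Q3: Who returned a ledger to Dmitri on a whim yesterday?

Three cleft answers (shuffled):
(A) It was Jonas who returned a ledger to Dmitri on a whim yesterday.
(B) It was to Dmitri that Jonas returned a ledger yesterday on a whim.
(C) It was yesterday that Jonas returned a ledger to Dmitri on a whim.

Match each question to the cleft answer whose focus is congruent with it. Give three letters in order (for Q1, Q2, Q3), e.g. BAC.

BCA

Q1 asks about the recipient; cleft (B) focuses "to Dmitri", which is the recipient — so Q1 → B.
Q2 asks about the time; cleft (C) focuses "yesterday", which is the time — so Q2 → C.
Q3 asks about the subject (agent); cleft (A) focuses "Jonas", which is the subject (agent) — so Q3 → A.
Mapping: Q1→B, Q2→C, Q3→A.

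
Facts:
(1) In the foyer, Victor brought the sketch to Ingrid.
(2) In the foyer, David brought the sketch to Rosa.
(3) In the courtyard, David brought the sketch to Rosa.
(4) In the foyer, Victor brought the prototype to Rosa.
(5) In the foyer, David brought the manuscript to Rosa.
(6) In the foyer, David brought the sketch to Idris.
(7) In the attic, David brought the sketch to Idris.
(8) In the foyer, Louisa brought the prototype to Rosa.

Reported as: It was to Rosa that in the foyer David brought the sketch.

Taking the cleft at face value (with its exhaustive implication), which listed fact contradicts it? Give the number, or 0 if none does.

The cleft puts "Rosa" in focus and presupposes the open proposition with same agent, thing, setting (David / the sketch / in the foyer).
Exhaustivity: Rosa is the only recipient satisfying that background.
Fact (6) shares the background but with recipient = Idris; exhaustivity is violated.

6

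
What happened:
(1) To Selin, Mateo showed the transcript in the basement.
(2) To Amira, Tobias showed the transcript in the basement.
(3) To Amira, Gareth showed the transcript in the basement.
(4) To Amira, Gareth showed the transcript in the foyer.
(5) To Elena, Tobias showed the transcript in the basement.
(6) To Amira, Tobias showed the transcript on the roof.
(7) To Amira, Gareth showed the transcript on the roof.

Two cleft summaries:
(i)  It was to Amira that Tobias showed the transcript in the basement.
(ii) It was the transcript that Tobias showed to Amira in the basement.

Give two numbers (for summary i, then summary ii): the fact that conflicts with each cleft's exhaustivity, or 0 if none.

5, 0

Summary (i) focuses "Amira" (the recipient); background Tobias as agent and the transcript as thing and in the basement as setting. Fact (5) matches that background with recipient = Elena — refutes (i).
Summary (ii) focuses "the transcript" (the thing); background Tobias as agent and Amira as recipient and in the basement as setting. No fact matches that background with a different thing, so 0.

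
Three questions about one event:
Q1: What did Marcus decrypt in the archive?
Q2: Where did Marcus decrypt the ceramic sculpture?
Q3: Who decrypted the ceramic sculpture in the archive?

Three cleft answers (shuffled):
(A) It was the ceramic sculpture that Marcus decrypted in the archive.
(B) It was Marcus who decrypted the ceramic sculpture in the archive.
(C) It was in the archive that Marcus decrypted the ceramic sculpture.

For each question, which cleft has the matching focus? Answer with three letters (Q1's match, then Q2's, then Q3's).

ACB

Q1 asks about the direct object; cleft (A) focuses "the ceramic sculpture", which is the direct object — so Q1 → A.
Q2 asks about the location; cleft (C) focuses "in the archive", which is the location — so Q2 → C.
Q3 asks about the subject (agent); cleft (B) focuses "Marcus", which is the subject (agent) — so Q3 → B.
Mapping: Q1→A, Q2→C, Q3→B.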